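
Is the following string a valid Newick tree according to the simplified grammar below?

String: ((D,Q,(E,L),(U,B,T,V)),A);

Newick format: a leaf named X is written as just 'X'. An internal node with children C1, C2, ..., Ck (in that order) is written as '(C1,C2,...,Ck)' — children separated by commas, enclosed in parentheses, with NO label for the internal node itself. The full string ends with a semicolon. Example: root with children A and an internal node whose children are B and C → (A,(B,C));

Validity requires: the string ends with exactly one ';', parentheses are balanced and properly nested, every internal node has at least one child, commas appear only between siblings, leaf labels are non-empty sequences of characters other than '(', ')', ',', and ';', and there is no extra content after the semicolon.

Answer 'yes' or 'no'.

Input: ((D,Q,(E,L),(U,B,T,V)),A);
Paren balance: 4 '(' vs 4 ')' OK
Ends with single ';': True
Full parse: OK
Valid: True

Answer: yes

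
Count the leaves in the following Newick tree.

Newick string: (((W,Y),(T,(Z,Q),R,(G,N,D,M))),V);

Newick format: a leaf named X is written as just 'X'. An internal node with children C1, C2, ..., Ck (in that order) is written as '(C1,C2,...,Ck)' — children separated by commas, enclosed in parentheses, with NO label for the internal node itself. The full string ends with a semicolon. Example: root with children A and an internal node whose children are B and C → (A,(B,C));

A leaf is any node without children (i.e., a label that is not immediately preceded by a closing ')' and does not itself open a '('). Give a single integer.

Newick: (((W,Y),(T,(Z,Q),R,(G,N,D,M))),V);
Scan left-to-right; a leaf is any maximal label run not followed by '(':
  pos 3: leaf 'W' → count = 1
  pos 5: leaf 'Y' → count = 2
  pos 9: leaf 'T' → count = 3
  pos 12: leaf 'Z' → count = 4
  pos 14: leaf 'Q' → count = 5
  pos 17: leaf 'R' → count = 6
  pos 20: leaf 'G' → count = 7
  pos 22: leaf 'N' → count = 8
  pos 24: leaf 'D' → count = 9
  pos 26: leaf 'M' → count = 10
  pos 31: leaf 'V' → count = 11
Total leaves: 11

Answer: 11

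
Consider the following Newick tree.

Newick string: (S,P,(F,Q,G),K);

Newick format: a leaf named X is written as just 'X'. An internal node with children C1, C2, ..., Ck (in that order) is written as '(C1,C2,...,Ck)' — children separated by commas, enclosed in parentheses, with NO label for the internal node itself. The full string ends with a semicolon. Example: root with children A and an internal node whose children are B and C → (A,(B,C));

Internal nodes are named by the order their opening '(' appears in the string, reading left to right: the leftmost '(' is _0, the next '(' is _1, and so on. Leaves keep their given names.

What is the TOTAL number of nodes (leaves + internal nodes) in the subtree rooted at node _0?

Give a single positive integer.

Newick: (S,P,(F,Q,G),K);
Locate _0: it is the '(' at position 0 (the 1st '(' reading left to right).
Query: subtree rooted at _0
_0: subtree_size = 1 + 7
  S: subtree_size = 1 + 0
  P: subtree_size = 1 + 0
  _1: subtree_size = 1 + 3
    F: subtree_size = 1 + 0
    Q: subtree_size = 1 + 0
    G: subtree_size = 1 + 0
  K: subtree_size = 1 + 0
Total subtree size of _0: 8

Answer: 8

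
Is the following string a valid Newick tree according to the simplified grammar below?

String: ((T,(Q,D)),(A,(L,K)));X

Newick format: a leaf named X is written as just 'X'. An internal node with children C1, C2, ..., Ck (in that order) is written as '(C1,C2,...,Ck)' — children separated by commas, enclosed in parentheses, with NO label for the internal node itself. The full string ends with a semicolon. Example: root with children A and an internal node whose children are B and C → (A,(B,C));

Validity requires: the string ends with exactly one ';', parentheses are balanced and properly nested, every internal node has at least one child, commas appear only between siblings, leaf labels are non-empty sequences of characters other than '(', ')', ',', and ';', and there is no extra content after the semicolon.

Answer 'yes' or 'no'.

Answer: no

Derivation:
Input: ((T,(Q,D)),(A,(L,K)));X
Paren balance: 5 '(' vs 5 ')' OK
Ends with single ';': False
Full parse: FAILS (must end with ;)
Valid: False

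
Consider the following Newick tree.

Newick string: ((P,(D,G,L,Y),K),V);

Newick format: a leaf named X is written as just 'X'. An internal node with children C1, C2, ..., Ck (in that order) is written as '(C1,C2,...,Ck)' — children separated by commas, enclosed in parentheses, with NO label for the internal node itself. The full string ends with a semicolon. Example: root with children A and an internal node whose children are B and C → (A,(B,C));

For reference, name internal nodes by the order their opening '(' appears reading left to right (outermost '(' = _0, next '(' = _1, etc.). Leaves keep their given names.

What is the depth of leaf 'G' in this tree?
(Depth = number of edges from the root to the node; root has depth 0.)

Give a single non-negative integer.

Answer: 3

Derivation:
Newick: ((P,(D,G,L,Y),K),V);
Naming internals by '(' encounter order: outermost '(' = _0, next = _1, ...
Query node: G
Path from root: _0 -> _1 -> _2 -> G
Depth of G: 3 (number of edges from root)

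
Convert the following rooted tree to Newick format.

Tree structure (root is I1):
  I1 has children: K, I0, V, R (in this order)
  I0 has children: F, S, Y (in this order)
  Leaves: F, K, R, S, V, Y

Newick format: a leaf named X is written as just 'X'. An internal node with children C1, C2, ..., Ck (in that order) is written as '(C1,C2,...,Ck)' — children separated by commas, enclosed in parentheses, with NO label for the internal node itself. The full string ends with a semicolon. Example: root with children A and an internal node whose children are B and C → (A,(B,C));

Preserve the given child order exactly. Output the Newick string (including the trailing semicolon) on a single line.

internal I1 with children ['K', 'I0', 'V', 'R']
  leaf 'K' → 'K'
  internal I0 with children ['F', 'S', 'Y']
    leaf 'F' → 'F'
    leaf 'S' → 'S'
    leaf 'Y' → 'Y'
  → '(F,S,Y)'
  leaf 'V' → 'V'
  leaf 'R' → 'R'
→ '(K,(F,S,Y),V,R)'
Final: (K,(F,S,Y),V,R);

Answer: (K,(F,S,Y),V,R);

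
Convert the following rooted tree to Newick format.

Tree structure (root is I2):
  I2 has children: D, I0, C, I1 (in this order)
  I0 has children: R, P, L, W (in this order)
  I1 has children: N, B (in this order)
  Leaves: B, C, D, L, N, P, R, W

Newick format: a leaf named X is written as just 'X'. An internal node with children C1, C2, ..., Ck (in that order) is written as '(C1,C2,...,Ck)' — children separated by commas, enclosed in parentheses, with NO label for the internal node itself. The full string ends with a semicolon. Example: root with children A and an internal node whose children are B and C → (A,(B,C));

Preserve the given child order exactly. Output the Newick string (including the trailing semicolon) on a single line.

Answer: (D,(R,P,L,W),C,(N,B));

Derivation:
internal I2 with children ['D', 'I0', 'C', 'I1']
  leaf 'D' → 'D'
  internal I0 with children ['R', 'P', 'L', 'W']
    leaf 'R' → 'R'
    leaf 'P' → 'P'
    leaf 'L' → 'L'
    leaf 'W' → 'W'
  → '(R,P,L,W)'
  leaf 'C' → 'C'
  internal I1 with children ['N', 'B']
    leaf 'N' → 'N'
    leaf 'B' → 'B'
  → '(N,B)'
→ '(D,(R,P,L,W),C,(N,B))'
Final: (D,(R,P,L,W),C,(N,B));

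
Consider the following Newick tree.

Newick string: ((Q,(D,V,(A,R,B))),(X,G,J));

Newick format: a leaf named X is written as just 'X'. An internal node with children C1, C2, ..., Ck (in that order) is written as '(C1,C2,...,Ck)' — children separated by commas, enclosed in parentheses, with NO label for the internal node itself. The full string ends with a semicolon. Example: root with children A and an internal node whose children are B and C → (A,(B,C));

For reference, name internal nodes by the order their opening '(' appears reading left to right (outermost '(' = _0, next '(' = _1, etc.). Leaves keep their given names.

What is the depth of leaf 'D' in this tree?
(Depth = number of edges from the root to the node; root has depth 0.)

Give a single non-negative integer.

Answer: 3

Derivation:
Newick: ((Q,(D,V,(A,R,B))),(X,G,J));
Naming internals by '(' encounter order: outermost '(' = _0, next = _1, ...
Query node: D
Path from root: _0 -> _1 -> _2 -> D
Depth of D: 3 (number of edges from root)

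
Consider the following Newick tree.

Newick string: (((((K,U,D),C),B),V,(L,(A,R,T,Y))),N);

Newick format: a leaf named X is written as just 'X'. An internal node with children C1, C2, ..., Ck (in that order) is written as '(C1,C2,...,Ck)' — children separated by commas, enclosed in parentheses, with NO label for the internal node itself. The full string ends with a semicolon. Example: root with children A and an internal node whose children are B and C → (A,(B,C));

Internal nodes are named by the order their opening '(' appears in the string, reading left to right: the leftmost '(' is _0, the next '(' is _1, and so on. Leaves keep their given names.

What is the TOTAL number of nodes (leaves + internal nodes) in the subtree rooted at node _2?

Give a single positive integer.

Newick: (((((K,U,D),C),B),V,(L,(A,R,T,Y))),N);
Locate _2: it is the '(' at position 2 (the 3rd '(' reading left to right).
Query: subtree rooted at _2
_2: subtree_size = 1 + 7
  _3: subtree_size = 1 + 5
    _4: subtree_size = 1 + 3
      K: subtree_size = 1 + 0
      U: subtree_size = 1 + 0
      D: subtree_size = 1 + 0
    C: subtree_size = 1 + 0
  B: subtree_size = 1 + 0
Total subtree size of _2: 8

Answer: 8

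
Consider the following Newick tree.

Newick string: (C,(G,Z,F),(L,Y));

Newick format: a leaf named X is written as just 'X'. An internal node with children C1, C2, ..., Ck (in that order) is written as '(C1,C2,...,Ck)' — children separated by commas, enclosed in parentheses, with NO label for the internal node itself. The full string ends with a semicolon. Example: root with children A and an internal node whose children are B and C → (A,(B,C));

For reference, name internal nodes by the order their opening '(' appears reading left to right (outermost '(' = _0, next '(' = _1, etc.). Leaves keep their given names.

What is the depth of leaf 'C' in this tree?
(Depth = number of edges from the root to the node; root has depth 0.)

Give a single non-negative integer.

Answer: 1

Derivation:
Newick: (C,(G,Z,F),(L,Y));
Naming internals by '(' encounter order: outermost '(' = _0, next = _1, ...
Query node: C
Path from root: _0 -> C
Depth of C: 1 (number of edges from root)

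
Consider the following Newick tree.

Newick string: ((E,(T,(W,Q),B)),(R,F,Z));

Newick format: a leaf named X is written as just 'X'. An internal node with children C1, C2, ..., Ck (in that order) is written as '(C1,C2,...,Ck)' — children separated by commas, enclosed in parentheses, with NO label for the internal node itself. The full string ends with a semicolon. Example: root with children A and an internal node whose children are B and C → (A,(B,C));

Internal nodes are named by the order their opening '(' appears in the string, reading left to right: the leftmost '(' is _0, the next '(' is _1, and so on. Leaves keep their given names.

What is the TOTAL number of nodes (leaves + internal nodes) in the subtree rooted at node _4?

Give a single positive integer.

Answer: 4

Derivation:
Newick: ((E,(T,(W,Q),B)),(R,F,Z));
Locate _4: it is the '(' at position 17 (the 5th '(' reading left to right).
Query: subtree rooted at _4
_4: subtree_size = 1 + 3
  R: subtree_size = 1 + 0
  F: subtree_size = 1 + 0
  Z: subtree_size = 1 + 0
Total subtree size of _4: 4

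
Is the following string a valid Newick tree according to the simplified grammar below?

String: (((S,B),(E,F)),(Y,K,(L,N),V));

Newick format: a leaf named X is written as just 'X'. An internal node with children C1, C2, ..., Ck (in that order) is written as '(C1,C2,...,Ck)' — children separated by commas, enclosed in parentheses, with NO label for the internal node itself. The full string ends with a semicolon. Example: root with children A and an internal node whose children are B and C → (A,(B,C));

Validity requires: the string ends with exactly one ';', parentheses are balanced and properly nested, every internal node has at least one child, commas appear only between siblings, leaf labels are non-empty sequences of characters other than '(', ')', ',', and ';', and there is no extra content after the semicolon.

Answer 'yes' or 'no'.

Input: (((S,B),(E,F)),(Y,K,(L,N),V));
Paren balance: 6 '(' vs 6 ')' OK
Ends with single ';': True
Full parse: OK
Valid: True

Answer: yes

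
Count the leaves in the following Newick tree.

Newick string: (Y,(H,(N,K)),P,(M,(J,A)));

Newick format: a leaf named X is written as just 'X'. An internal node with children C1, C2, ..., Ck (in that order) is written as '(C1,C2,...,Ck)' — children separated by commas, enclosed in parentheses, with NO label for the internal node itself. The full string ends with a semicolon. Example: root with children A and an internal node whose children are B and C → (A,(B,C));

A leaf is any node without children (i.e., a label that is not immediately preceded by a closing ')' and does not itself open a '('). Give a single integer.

Answer: 8

Derivation:
Newick: (Y,(H,(N,K)),P,(M,(J,A)));
Scan left-to-right; a leaf is any maximal label run not followed by '(':
  pos 1: leaf 'Y' → count = 1
  pos 4: leaf 'H' → count = 2
  pos 7: leaf 'N' → count = 3
  pos 9: leaf 'K' → count = 4
  pos 13: leaf 'P' → count = 5
  pos 16: leaf 'M' → count = 6
  pos 19: leaf 'J' → count = 7
  pos 21: leaf 'A' → count = 8
Total leaves: 8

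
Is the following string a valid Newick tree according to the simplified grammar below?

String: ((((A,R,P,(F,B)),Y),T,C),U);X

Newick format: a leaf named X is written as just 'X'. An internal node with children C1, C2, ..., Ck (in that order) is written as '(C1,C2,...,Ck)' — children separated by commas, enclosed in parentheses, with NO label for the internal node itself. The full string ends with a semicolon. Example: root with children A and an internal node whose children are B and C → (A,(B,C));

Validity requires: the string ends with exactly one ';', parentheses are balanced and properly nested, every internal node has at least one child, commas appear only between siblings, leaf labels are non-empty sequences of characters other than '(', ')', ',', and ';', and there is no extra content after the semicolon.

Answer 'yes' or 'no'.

Answer: no

Derivation:
Input: ((((A,R,P,(F,B)),Y),T,C),U);X
Paren balance: 5 '(' vs 5 ')' OK
Ends with single ';': False
Full parse: FAILS (must end with ;)
Valid: False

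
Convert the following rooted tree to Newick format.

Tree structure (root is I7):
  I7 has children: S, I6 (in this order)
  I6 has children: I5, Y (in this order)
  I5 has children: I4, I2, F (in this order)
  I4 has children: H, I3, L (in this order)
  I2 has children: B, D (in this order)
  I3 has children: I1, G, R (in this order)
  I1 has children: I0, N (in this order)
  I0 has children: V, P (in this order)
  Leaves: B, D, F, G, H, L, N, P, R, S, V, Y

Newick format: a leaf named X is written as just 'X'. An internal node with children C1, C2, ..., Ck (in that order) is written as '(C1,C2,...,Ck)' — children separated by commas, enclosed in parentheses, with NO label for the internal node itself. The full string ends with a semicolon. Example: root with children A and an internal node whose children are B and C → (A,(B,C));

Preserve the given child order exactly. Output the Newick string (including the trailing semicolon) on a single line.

Answer: (S,(((H,(((V,P),N),G,R),L),(B,D),F),Y));

Derivation:
internal I7 with children ['S', 'I6']
  leaf 'S' → 'S'
  internal I6 with children ['I5', 'Y']
    internal I5 with children ['I4', 'I2', 'F']
      internal I4 with children ['H', 'I3', 'L']
        leaf 'H' → 'H'
        internal I3 with children ['I1', 'G', 'R']
          internal I1 with children ['I0', 'N']
            internal I0 with children ['V', 'P']
              leaf 'V' → 'V'
              leaf 'P' → 'P'
            → '(V,P)'
            leaf 'N' → 'N'
          → '((V,P),N)'
          leaf 'G' → 'G'
          leaf 'R' → 'R'
        → '(((V,P),N),G,R)'
        leaf 'L' → 'L'
      → '(H,(((V,P),N),G,R),L)'
      internal I2 with children ['B', 'D']
        leaf 'B' → 'B'
        leaf 'D' → 'D'
      → '(B,D)'
      leaf 'F' → 'F'
    → '((H,(((V,P),N),G,R),L),(B,D),F)'
    leaf 'Y' → 'Y'
  → '(((H,(((V,P),N),G,R),L),(B,D),F),Y)'
→ '(S,(((H,(((V,P),N),G,R),L),(B,D),F),Y))'
Final: (S,(((H,(((V,P),N),G,R),L),(B,D),F),Y));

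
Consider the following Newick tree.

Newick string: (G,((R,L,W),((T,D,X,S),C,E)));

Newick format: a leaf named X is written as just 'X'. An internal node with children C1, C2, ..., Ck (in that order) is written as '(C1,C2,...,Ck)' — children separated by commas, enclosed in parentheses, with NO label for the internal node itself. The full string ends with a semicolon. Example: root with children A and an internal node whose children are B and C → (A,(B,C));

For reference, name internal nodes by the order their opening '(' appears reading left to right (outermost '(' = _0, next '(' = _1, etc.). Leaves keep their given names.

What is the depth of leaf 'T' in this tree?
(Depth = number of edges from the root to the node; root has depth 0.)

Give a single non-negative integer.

Newick: (G,((R,L,W),((T,D,X,S),C,E)));
Naming internals by '(' encounter order: outermost '(' = _0, next = _1, ...
Query node: T
Path from root: _0 -> _1 -> _3 -> _4 -> T
Depth of T: 4 (number of edges from root)

Answer: 4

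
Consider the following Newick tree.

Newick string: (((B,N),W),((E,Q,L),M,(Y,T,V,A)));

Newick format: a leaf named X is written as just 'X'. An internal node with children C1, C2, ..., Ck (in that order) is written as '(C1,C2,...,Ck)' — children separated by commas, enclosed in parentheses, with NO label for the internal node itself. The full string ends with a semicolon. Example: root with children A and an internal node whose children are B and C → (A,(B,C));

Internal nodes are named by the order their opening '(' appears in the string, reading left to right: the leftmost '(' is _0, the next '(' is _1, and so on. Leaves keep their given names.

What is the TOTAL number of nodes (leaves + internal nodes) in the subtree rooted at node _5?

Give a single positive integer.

Answer: 5

Derivation:
Newick: (((B,N),W),((E,Q,L),M,(Y,T,V,A)));
Locate _5: it is the '(' at position 22 (the 6th '(' reading left to right).
Query: subtree rooted at _5
_5: subtree_size = 1 + 4
  Y: subtree_size = 1 + 0
  T: subtree_size = 1 + 0
  V: subtree_size = 1 + 0
  A: subtree_size = 1 + 0
Total subtree size of _5: 5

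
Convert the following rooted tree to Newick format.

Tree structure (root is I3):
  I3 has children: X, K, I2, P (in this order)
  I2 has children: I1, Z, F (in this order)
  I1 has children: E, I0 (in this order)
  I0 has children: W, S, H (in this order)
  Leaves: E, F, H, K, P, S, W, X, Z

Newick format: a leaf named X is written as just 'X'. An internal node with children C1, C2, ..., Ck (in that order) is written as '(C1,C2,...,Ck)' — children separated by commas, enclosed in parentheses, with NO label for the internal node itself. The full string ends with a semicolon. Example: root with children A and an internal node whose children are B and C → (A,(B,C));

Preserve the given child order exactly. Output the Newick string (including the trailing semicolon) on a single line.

Answer: (X,K,((E,(W,S,H)),Z,F),P);

Derivation:
internal I3 with children ['X', 'K', 'I2', 'P']
  leaf 'X' → 'X'
  leaf 'K' → 'K'
  internal I2 with children ['I1', 'Z', 'F']
    internal I1 with children ['E', 'I0']
      leaf 'E' → 'E'
      internal I0 with children ['W', 'S', 'H']
        leaf 'W' → 'W'
        leaf 'S' → 'S'
        leaf 'H' → 'H'
      → '(W,S,H)'
    → '(E,(W,S,H))'
    leaf 'Z' → 'Z'
    leaf 'F' → 'F'
  → '((E,(W,S,H)),Z,F)'
  leaf 'P' → 'P'
→ '(X,K,((E,(W,S,H)),Z,F),P)'
Final: (X,K,((E,(W,S,H)),Z,F),P);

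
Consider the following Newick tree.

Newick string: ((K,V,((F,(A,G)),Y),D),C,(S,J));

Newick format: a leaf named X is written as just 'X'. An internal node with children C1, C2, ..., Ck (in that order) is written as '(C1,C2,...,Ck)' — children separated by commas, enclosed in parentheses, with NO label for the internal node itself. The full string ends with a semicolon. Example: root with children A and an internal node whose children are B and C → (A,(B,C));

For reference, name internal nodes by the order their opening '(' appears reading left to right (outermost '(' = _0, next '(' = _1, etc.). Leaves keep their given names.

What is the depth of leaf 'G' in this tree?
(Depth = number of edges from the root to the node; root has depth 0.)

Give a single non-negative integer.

Newick: ((K,V,((F,(A,G)),Y),D),C,(S,J));
Naming internals by '(' encounter order: outermost '(' = _0, next = _1, ...
Query node: G
Path from root: _0 -> _1 -> _2 -> _3 -> _4 -> G
Depth of G: 5 (number of edges from root)

Answer: 5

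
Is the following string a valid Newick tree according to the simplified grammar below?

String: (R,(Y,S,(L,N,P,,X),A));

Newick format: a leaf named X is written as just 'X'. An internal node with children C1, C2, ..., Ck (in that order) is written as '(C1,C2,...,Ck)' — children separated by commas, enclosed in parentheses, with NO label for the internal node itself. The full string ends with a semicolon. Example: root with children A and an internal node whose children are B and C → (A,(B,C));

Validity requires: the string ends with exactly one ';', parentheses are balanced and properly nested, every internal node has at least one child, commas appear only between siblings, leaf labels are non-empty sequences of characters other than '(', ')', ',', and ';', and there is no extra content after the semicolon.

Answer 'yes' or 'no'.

Answer: no

Derivation:
Input: (R,(Y,S,(L,N,P,,X),A));
Paren balance: 3 '(' vs 3 ')' OK
Ends with single ';': True
Full parse: FAILS (empty leaf label at pos 15)
Valid: False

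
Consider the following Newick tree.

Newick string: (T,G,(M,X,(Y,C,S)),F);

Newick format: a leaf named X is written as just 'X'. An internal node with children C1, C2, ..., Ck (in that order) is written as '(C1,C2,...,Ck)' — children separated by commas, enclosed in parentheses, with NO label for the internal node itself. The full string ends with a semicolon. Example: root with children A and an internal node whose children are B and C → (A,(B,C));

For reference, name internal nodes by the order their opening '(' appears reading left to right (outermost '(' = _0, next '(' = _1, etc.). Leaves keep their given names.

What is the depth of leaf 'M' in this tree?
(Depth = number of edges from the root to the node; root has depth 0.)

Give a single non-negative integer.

Newick: (T,G,(M,X,(Y,C,S)),F);
Naming internals by '(' encounter order: outermost '(' = _0, next = _1, ...
Query node: M
Path from root: _0 -> _1 -> M
Depth of M: 2 (number of edges from root)

Answer: 2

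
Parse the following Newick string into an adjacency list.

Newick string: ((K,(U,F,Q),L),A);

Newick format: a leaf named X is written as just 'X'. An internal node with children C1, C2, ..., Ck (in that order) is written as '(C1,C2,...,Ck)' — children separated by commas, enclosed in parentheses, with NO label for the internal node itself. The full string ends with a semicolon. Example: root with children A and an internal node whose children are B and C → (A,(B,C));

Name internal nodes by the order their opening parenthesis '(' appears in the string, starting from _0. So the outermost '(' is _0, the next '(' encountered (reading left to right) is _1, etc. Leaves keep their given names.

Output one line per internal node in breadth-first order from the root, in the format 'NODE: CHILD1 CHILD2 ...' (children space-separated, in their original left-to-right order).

Input: ((K,(U,F,Q),L),A);
Scanning left-to-right, naming '(' by encounter order:
  pos 0: '(' -> open internal node _0 (depth 1)
  pos 1: '(' -> open internal node _1 (depth 2)
  pos 4: '(' -> open internal node _2 (depth 3)
  pos 10: ')' -> close internal node _2 (now at depth 2)
  pos 13: ')' -> close internal node _1 (now at depth 1)
  pos 16: ')' -> close internal node _0 (now at depth 0)
Total internal nodes: 3
BFS adjacency from root:
  _0: _1 A
  _1: K _2 L
  _2: U F Q

Answer: _0: _1 A
_1: K _2 L
_2: U F Q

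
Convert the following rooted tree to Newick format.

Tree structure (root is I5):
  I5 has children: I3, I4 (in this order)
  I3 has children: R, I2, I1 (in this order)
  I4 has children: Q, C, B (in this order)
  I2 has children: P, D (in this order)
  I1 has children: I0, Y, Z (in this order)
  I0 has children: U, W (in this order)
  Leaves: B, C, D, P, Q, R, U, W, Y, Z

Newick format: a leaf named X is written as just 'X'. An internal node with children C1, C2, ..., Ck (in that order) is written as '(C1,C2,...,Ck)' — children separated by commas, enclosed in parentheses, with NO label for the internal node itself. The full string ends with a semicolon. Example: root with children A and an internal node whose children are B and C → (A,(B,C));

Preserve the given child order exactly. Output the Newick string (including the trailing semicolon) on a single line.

Answer: ((R,(P,D),((U,W),Y,Z)),(Q,C,B));

Derivation:
internal I5 with children ['I3', 'I4']
  internal I3 with children ['R', 'I2', 'I1']
    leaf 'R' → 'R'
    internal I2 with children ['P', 'D']
      leaf 'P' → 'P'
      leaf 'D' → 'D'
    → '(P,D)'
    internal I1 with children ['I0', 'Y', 'Z']
      internal I0 with children ['U', 'W']
        leaf 'U' → 'U'
        leaf 'W' → 'W'
      → '(U,W)'
      leaf 'Y' → 'Y'
      leaf 'Z' → 'Z'
    → '((U,W),Y,Z)'
  → '(R,(P,D),((U,W),Y,Z))'
  internal I4 with children ['Q', 'C', 'B']
    leaf 'Q' → 'Q'
    leaf 'C' → 'C'
    leaf 'B' → 'B'
  → '(Q,C,B)'
→ '((R,(P,D),((U,W),Y,Z)),(Q,C,B))'
Final: ((R,(P,D),((U,W),Y,Z)),(Q,C,B));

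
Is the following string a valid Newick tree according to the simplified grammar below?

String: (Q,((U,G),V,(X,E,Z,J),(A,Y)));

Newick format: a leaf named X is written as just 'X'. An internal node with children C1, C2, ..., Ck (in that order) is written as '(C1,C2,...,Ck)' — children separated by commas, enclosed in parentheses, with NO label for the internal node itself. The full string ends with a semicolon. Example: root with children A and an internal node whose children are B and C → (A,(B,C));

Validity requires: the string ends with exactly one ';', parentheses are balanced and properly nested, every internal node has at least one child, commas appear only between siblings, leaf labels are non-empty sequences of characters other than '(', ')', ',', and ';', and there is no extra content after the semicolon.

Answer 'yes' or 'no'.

Answer: yes

Derivation:
Input: (Q,((U,G),V,(X,E,Z,J),(A,Y)));
Paren balance: 5 '(' vs 5 ')' OK
Ends with single ';': True
Full parse: OK
Valid: True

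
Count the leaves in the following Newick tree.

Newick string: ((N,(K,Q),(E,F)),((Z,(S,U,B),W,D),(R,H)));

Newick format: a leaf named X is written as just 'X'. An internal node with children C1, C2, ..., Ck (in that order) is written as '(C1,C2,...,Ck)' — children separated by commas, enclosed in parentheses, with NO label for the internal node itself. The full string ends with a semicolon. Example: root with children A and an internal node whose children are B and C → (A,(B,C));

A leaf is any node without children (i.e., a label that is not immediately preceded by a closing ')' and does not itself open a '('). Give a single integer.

Answer: 13

Derivation:
Newick: ((N,(K,Q),(E,F)),((Z,(S,U,B),W,D),(R,H)));
Scan left-to-right; a leaf is any maximal label run not followed by '(':
  pos 2: leaf 'N' → count = 1
  pos 5: leaf 'K' → count = 2
  pos 7: leaf 'Q' → count = 3
  pos 11: leaf 'E' → count = 4
  pos 13: leaf 'F' → count = 5
  pos 19: leaf 'Z' → count = 6
  pos 22: leaf 'S' → count = 7
  pos 24: leaf 'U' → count = 8
  pos 26: leaf 'B' → count = 9
  pos 29: leaf 'W' → count = 10
  pos 31: leaf 'D' → count = 11
  pos 35: leaf 'R' → count = 12
  pos 37: leaf 'H' → count = 13
Total leaves: 13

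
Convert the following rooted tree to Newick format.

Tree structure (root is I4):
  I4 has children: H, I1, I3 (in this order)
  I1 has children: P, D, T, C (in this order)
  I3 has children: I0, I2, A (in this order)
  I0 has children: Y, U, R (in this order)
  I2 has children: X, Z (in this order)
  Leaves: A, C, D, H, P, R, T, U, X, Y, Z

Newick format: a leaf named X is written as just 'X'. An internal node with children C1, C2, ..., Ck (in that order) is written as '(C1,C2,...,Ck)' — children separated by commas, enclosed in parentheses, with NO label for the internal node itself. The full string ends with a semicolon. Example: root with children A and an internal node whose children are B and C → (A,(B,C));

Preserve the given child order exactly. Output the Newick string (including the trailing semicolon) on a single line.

Answer: (H,(P,D,T,C),((Y,U,R),(X,Z),A));

Derivation:
internal I4 with children ['H', 'I1', 'I3']
  leaf 'H' → 'H'
  internal I1 with children ['P', 'D', 'T', 'C']
    leaf 'P' → 'P'
    leaf 'D' → 'D'
    leaf 'T' → 'T'
    leaf 'C' → 'C'
  → '(P,D,T,C)'
  internal I3 with children ['I0', 'I2', 'A']
    internal I0 with children ['Y', 'U', 'R']
      leaf 'Y' → 'Y'
      leaf 'U' → 'U'
      leaf 'R' → 'R'
    → '(Y,U,R)'
    internal I2 with children ['X', 'Z']
      leaf 'X' → 'X'
      leaf 'Z' → 'Z'
    → '(X,Z)'
    leaf 'A' → 'A'
  → '((Y,U,R),(X,Z),A)'
→ '(H,(P,D,T,C),((Y,U,R),(X,Z),A))'
Final: (H,(P,D,T,C),((Y,U,R),(X,Z),A));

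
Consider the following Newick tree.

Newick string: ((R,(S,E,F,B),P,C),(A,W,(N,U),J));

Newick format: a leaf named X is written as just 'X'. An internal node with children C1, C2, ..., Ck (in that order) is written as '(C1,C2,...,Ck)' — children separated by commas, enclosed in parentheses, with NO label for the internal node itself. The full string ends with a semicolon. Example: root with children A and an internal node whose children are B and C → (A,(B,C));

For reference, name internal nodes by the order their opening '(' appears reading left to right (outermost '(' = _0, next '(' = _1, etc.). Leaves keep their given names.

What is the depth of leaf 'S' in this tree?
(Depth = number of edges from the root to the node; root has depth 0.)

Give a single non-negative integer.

Newick: ((R,(S,E,F,B),P,C),(A,W,(N,U),J));
Naming internals by '(' encounter order: outermost '(' = _0, next = _1, ...
Query node: S
Path from root: _0 -> _1 -> _2 -> S
Depth of S: 3 (number of edges from root)

Answer: 3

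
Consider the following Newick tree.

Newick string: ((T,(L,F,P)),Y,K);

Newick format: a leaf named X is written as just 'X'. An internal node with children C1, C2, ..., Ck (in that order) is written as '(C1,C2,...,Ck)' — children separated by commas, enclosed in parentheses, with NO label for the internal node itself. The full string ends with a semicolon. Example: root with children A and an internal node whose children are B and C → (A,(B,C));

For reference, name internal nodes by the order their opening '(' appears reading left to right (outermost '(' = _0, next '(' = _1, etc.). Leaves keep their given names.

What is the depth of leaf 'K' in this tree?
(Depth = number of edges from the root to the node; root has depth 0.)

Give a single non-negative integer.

Newick: ((T,(L,F,P)),Y,K);
Naming internals by '(' encounter order: outermost '(' = _0, next = _1, ...
Query node: K
Path from root: _0 -> K
Depth of K: 1 (number of edges from root)

Answer: 1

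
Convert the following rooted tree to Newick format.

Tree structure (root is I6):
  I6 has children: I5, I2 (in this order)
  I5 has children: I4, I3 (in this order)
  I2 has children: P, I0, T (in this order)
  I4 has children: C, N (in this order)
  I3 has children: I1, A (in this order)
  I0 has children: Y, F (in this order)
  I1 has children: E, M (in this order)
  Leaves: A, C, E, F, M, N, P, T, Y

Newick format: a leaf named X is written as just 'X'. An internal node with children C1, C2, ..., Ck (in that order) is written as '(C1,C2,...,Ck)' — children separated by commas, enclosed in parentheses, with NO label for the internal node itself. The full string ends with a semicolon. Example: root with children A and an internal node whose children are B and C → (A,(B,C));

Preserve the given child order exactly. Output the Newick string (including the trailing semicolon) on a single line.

internal I6 with children ['I5', 'I2']
  internal I5 with children ['I4', 'I3']
    internal I4 with children ['C', 'N']
      leaf 'C' → 'C'
      leaf 'N' → 'N'
    → '(C,N)'
    internal I3 with children ['I1', 'A']
      internal I1 with children ['E', 'M']
        leaf 'E' → 'E'
        leaf 'M' → 'M'
      → '(E,M)'
      leaf 'A' → 'A'
    → '((E,M),A)'
  → '((C,N),((E,M),A))'
  internal I2 with children ['P', 'I0', 'T']
    leaf 'P' → 'P'
    internal I0 with children ['Y', 'F']
      leaf 'Y' → 'Y'
      leaf 'F' → 'F'
    → '(Y,F)'
    leaf 'T' → 'T'
  → '(P,(Y,F),T)'
→ '(((C,N),((E,M),A)),(P,(Y,F),T))'
Final: (((C,N),((E,M),A)),(P,(Y,F),T));

Answer: (((C,N),((E,M),A)),(P,(Y,F),T));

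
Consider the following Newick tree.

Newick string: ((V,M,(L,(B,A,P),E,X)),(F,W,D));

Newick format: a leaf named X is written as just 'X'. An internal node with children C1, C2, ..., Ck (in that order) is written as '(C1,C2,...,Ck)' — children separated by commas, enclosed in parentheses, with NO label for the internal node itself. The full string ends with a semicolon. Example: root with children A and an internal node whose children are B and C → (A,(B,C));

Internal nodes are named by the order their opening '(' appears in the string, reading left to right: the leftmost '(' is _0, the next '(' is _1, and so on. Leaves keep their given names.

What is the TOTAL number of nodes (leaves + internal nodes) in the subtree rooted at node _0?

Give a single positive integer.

Answer: 16

Derivation:
Newick: ((V,M,(L,(B,A,P),E,X)),(F,W,D));
Locate _0: it is the '(' at position 0 (the 1st '(' reading left to right).
Query: subtree rooted at _0
_0: subtree_size = 1 + 15
  _1: subtree_size = 1 + 10
    V: subtree_size = 1 + 0
    M: subtree_size = 1 + 0
    _2: subtree_size = 1 + 7
      L: subtree_size = 1 + 0
      _3: subtree_size = 1 + 3
        B: subtree_size = 1 + 0
        A: subtree_size = 1 + 0
        P: subtree_size = 1 + 0
      E: subtree_size = 1 + 0
      X: subtree_size = 1 + 0
  _4: subtree_size = 1 + 3
    F: subtree_size = 1 + 0
    W: subtree_size = 1 + 0
    D: subtree_size = 1 + 0
Total subtree size of _0: 16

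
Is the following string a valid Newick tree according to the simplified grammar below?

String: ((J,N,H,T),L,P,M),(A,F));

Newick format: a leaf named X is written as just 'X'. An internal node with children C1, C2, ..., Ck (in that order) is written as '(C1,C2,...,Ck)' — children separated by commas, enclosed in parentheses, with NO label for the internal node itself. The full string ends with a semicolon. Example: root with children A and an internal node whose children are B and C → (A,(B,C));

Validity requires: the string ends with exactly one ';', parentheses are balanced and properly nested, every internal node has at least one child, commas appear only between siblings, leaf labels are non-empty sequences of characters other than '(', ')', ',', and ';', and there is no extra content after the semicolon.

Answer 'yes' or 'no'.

Answer: no

Derivation:
Input: ((J,N,H,T),L,P,M),(A,F));
Paren balance: 3 '(' vs 4 ')' MISMATCH
Ends with single ';': True
Full parse: FAILS (extra content after tree at pos 17)
Valid: False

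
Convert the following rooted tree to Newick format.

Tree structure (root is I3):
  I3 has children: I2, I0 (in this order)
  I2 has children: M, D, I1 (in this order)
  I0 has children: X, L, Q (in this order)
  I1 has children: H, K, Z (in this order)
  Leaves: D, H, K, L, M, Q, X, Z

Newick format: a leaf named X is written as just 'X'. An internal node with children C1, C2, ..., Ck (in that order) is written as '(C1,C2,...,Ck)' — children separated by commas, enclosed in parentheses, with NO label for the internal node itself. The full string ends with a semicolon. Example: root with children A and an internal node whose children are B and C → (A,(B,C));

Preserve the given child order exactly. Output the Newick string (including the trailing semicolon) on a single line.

Answer: ((M,D,(H,K,Z)),(X,L,Q));

Derivation:
internal I3 with children ['I2', 'I0']
  internal I2 with children ['M', 'D', 'I1']
    leaf 'M' → 'M'
    leaf 'D' → 'D'
    internal I1 with children ['H', 'K', 'Z']
      leaf 'H' → 'H'
      leaf 'K' → 'K'
      leaf 'Z' → 'Z'
    → '(H,K,Z)'
  → '(M,D,(H,K,Z))'
  internal I0 with children ['X', 'L', 'Q']
    leaf 'X' → 'X'
    leaf 'L' → 'L'
    leaf 'Q' → 'Q'
  → '(X,L,Q)'
→ '((M,D,(H,K,Z)),(X,L,Q))'
Final: ((M,D,(H,K,Z)),(X,L,Q));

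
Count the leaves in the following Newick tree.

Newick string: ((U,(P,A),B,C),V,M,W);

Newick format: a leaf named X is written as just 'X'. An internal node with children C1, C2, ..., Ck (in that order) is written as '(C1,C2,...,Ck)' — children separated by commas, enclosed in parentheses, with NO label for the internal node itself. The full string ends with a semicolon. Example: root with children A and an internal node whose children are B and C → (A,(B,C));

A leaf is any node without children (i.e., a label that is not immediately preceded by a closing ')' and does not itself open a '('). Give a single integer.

Newick: ((U,(P,A),B,C),V,M,W);
Scan left-to-right; a leaf is any maximal label run not followed by '(':
  pos 2: leaf 'U' → count = 1
  pos 5: leaf 'P' → count = 2
  pos 7: leaf 'A' → count = 3
  pos 10: leaf 'B' → count = 4
  pos 12: leaf 'C' → count = 5
  pos 15: leaf 'V' → count = 6
  pos 17: leaf 'M' → count = 7
  pos 19: leaf 'W' → count = 8
Total leaves: 8

Answer: 8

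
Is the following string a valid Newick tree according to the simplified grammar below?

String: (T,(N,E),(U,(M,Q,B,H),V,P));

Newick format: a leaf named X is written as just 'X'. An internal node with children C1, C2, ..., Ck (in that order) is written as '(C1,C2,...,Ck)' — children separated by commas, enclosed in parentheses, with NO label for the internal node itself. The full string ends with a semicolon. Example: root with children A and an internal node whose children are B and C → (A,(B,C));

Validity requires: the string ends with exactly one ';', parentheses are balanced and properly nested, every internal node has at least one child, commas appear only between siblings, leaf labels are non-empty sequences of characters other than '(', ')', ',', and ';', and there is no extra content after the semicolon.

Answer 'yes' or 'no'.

Input: (T,(N,E),(U,(M,Q,B,H),V,P));
Paren balance: 4 '(' vs 4 ')' OK
Ends with single ';': True
Full parse: OK
Valid: True

Answer: yes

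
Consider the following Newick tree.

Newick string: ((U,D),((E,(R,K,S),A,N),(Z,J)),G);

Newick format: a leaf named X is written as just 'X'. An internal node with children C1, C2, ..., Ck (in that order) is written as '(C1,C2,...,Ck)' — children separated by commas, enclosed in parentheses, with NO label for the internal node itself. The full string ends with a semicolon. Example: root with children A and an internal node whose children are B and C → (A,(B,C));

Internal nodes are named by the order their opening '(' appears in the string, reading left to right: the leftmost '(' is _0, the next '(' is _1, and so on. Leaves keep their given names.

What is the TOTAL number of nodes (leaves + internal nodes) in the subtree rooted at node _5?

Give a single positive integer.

Answer: 3

Derivation:
Newick: ((U,D),((E,(R,K,S),A,N),(Z,J)),G);
Locate _5: it is the '(' at position 24 (the 6th '(' reading left to right).
Query: subtree rooted at _5
_5: subtree_size = 1 + 2
  Z: subtree_size = 1 + 0
  J: subtree_size = 1 + 0
Total subtree size of _5: 3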